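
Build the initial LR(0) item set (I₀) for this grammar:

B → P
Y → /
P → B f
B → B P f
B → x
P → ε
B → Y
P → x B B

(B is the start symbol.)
{ [B → . B P f], [B → . P], [B → . Y], [B → . x], [B' → . B], [P → . B f], [P → . x B B], [P → .], [Y → . /] }

First, augment the grammar with B' → B
I₀ = CLOSURE({ [B' → . B] }):
  [B' → . B] has the dot before B: add [B → . P], [B → . B P f], [B → . x], [B → . Y]
  [B → . P] has the dot before P: add [P → . B f], [P → .], [P → . x B B]
  [B → . Y] has the dot before Y: add [Y → . /]
No further items can be added.

I₀ = { [B → . B P f], [B → . P], [B → . Y], [B → . x], [B' → . B], [P → . B f], [P → . x B B], [P → .], [Y → . /] }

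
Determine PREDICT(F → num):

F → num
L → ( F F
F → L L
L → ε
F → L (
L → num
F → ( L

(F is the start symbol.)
PREDICT(F → num) = (FIRST(RHS) \ {ε}) ∪ (FOLLOW(F) if ε ∈ FIRST(RHS), i.e. RHS ⇒* ε)
FIRST(num) = { 'num' }
ε ∉ FIRST(num), so FOLLOW(F) is not added.
PREDICT(F → num) = { 'num' }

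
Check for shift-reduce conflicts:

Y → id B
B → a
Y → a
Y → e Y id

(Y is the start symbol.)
No shift-reduce conflicts

Augment with Y' → Y and build the canonical LR(0) collection (I0 = CLOSURE({[Y' → . Y]}), then GOTO on every symbol after a dot until no new states appear). It has 9 states:
  I0: { [Y → . a], [Y → . e Y id], [Y → . id B], [Y' → . Y] }  — shift
  I1: { [Y' → Y .] }  — accept
  I2: { [Y → a .] }  — reduce
  I3: { [Y → . a], [Y → . e Y id], [Y → . id B], [Y → e . Y id] }  — shift
  I4: { [B → . a], [Y → id . B] }  — shift
  I5: { [Y → id B .] }  — reduce
  I6: { [B → a .] }  — reduce
  I7: { [Y → e Y . id] }  — shift
  I8: { [Y → e Y id .] }  — reduce

No state contains both a complete item and a shift item.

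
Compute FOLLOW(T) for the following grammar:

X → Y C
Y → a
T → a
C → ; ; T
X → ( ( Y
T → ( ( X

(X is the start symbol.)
In C → ; ; T: T is at the end, add FOLLOW(C)

The FOLLOW sets referred to above (computed the same way, to a fixed point):
  FOLLOW(C) = { $ }

Taking the union: FOLLOW(T) = { $ }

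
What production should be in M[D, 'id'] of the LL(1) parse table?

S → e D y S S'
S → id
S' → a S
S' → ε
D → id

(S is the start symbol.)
To find M[D, 'id'], we find productions for D where 'id' is in the predict set (PREDICT(N → α) = (FIRST(α) \ {ε}) ∪ (FOLLOW(N) if α ⇒* ε)).

D → id: PREDICT = { 'id' }
  'id' is in predict set, so this production goes in M[D, 'id']

M[D, 'id'] = D → id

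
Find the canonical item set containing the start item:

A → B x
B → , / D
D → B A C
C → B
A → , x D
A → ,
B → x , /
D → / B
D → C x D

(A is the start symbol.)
First, augment the grammar with A' → A
I₀ = CLOSURE({ [A' → . A] }):
  [A' → . A] has the dot before A: add [A → . B x], [A → . , x D], [A → . ,]
  [A → . B x] has the dot before B: add [B → . , / D], [B → . x , /]
No further items can be added.

I₀ = { [A → . , x D], [A → . ,], [A → . B x], [A' → . A], [B → . , / D], [B → . x , /] }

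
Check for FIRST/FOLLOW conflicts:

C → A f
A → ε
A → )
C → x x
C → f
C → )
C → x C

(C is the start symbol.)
A FIRST/FOLLOW conflict occurs when a non-terminal N has a nullable alternative N → β (β ⇒* ε) and another alternative N → α with FIRST(α) ∩ FOLLOW(N) ≠ ∅: on such a lookahead the parser cannot decide between expanding α and letting N vanish via β.

Nullable non-terminals: A.

A: nullable alternative(s) A → ε; FOLLOW(A) = { 'f' }
  A → ε: FIRST \ {ε} = { } — this is the only nullable alternative, skip
  A → ): FIRST \ {ε} = { ')' } — disjoint from FOLLOW(A)

C has no nullable alternative, so no FIRST/FOLLOW check is needed there.

No FIRST/FOLLOW conflicts found.

Answer: No FIRST/FOLLOW conflicts.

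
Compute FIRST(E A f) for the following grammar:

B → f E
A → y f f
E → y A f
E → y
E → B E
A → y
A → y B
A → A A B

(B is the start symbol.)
{ 'f', 'y' }

FIRST sets of the non-terminals involved (from the grammar, by fixed-point iteration):
  FIRST(E) = { 'f', 'y' }

To compute FIRST(E A f), process the symbols left to right:
Symbol E is a non-terminal. Add FIRST(E) \ {ε} = { 'f', 'y' }
E is not nullable (ε ∉ FIRST(E)), so stop here.
FIRST(E A f) = { 'f', 'y' }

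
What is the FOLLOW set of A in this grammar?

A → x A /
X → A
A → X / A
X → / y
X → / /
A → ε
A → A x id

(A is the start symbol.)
{ $, '/', 'x' }

To compute FOLLOW(A), find every occurrence of A on a right-hand side N → α A β: add FIRST(β) \ {ε}, and if β is empty or nullable also add FOLLOW(N). Iterate to a fixed point.

A is the start symbol, so $ ∈ FOLLOW(A).
In A → x A /: A is followed by '/', add FIRST('/') \ {ε} = { '/' }
In X → A: A is at the end, add FOLLOW(X)
In A → X / A: A is at the end; this adds FOLLOW(A) to itself — nothing new
In A → A x id: A is followed by x id, add FIRST(x id) \ {ε} = { 'x' }

The FOLLOW sets referred to above (computed the same way, to a fixed point):
  FOLLOW(X) = { '/' }

Taking the union: FOLLOW(A) = { $, '/', 'x' }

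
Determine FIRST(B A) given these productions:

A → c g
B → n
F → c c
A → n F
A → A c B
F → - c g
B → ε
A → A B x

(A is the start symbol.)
{ 'c', 'n' }

FIRST sets of the non-terminals involved (from the grammar, by fixed-point iteration):
  FIRST(B) = { 'n', ε }
  FIRST(A) = { 'c', 'n' }

To compute FIRST(B A), process the symbols left to right:
Symbol B is a non-terminal. Add FIRST(B) \ {ε} = { 'n' }
B is nullable (ε ∈ FIRST(B)), continue to the next symbol.
Symbol A is a non-terminal. Add FIRST(A) \ {ε} = { 'c', 'n' }
A is not nullable (ε ∉ FIRST(A)), so stop here.
FIRST(B A) = { 'c', 'n' }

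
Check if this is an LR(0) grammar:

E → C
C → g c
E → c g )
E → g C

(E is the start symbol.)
Augment with E' → E and build the canonical LR(0) collection (I0 = CLOSURE({[E' → . E]}), then GOTO on every symbol after a dot until no new states appear). It has 10 states:
  I0: { [C → . g c], [E → . C], [E → . c g )], [E → . g C], [E' → . E] }  — shift
  I1: { [E → C .] }  — reduce
  I2: { [E' → E .] }  — accept
  I3: { [E → c . g )] }  — shift
  I4: { [C → . g c], [C → g . c], [E → g . C] }  — shift
  I5: { [E → g C .] }  — reduce
  I6: { [C → g c .] }  — reduce
  I7: { [C → g . c] }  — shift
  I8: { [E → c g . )] }  — shift
  I9: { [E → c g ) .] }  — reduce

Every state is either a pure shift/goto state or contains exactly one complete item and nothing to shift — no conflicts. The grammar is LR(0).

Answer: Yes, the grammar is LR(0)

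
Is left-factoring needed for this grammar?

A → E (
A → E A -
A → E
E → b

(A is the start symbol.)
Yes, A has productions with common prefix 'E'

Left-factoring is needed when two productions for the same non-terminal
share a common prefix on the right-hand side.

Productions for A:
  A → E (
  A → E A -
  A → E

Found common prefix 'E' in productions for A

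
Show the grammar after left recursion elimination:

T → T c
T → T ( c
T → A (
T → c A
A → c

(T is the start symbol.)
T → A ( T'
T → c A T'
T' → c T'
T' → ( c T'
T' → ε
A → c

T is directly left-recursive. The standard transformation for
  A → A α₁ | ... | A α_m | β₁ | ... | β_n
is
  A  → β₁ A' | ... | β_n A'
  A' → α₁ A' | ... | α_m A' | ε

T → A ( becomes T → A ( T'
T → c A becomes T → c A T'
T → T c becomes T' → c T'
T → T ( c becomes T' → ( c T'
Add T' → ε

Productions for other non-terminals are unchanged:
  A → c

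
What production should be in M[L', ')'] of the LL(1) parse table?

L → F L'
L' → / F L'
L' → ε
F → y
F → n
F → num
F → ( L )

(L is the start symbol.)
To find M[L', ')'], we find productions for L' where ')' is in the predict set (PREDICT(N → α) = (FIRST(α) \ {ε}) ∪ (FOLLOW(N) if α ⇒* ε)).

Relevant sets:
  FOLLOW(L') = { $, ')' }

L' → / F L': PREDICT = { '/' }
L' → ε: PREDICT = { $, ')' }
  ')' is in predict set, so this production goes in M[L', ')']

M[L', ')'] = L' → ε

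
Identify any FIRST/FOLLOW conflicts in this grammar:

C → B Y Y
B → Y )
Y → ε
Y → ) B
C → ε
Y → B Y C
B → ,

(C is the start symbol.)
Yes. C → B Y Y with FOLLOW(C) on { ')', ',' }; Y → ')' B with FOLLOW(Y) on { ')' }; Y → B Y C with FOLLOW(Y) on { ')', ',' }

Nullable non-terminals: C, Y.
FIRST sets used below: FIRST(B) = { ')', ',' }

C: nullable alternative(s) C → ε; FOLLOW(C) = { $, ')', ',' }
  C → B Y Y: FIRST \ {ε} = { ')', ',' } — overlaps FOLLOW(C) on { ')', ',' }: CONFLICT
  C → ε: FIRST \ {ε} = { } — this is the only nullable alternative, skip

Y: nullable alternative(s) Y → ε; FOLLOW(Y) = { $, ')', ',' }
  Y → ε: FIRST \ {ε} = { } — this is the only nullable alternative, skip
  Y → ) B: FIRST \ {ε} = { ')' } — overlaps FOLLOW(Y) on { ')' }: CONFLICT
  Y → B Y C: FIRST \ {ε} = { ')', ',' } — overlaps FOLLOW(Y) on { ')', ',' }: CONFLICT

B has no nullable alternative, so no FIRST/FOLLOW check is needed there.

So the grammar has 3 FIRST/FOLLOW conflicts (marked CONFLICT above).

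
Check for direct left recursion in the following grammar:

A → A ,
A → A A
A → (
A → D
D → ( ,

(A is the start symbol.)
Yes, A is left-recursive

A → A ,: LEFT RECURSIVE (starts with A)
A → A A: LEFT RECURSIVE (starts with A)
A → (: starts with '('
A → D: starts with D
D → ( ,: starts with '('

The grammar has direct left recursion on: A.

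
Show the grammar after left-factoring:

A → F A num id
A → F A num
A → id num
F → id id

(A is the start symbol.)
A → F A num A'
A' → id
A' → ε
A → id num
F → id id

Left-factoring transforms A → αβ₁ | αβ₂ into A → αA' and A' → β₁ | β₂
(α is the longest common prefix among the alternatives). Repeat until
no nonterminal has two alternatives with a common prefix.

Round 1: A has alternatives sharing prefix 'F A num'. Introduce A': A → F A num A'
  Add: A' → id
  Add: A' → ε

No remaining common prefixes — done.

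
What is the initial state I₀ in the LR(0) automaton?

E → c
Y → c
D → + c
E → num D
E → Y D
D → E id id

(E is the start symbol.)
{ [E → . Y D], [E → . c], [E → . num D], [E' → . E], [Y → . c] }

First, augment the grammar with E' → E
I₀ = CLOSURE({ [E' → . E] }):
  [E' → . E] has the dot before E: add [E → . c], [E → . num D], [E → . Y D]
  [E → . Y D] has the dot before Y: add [Y → . c]
No further items can be added.

I₀ = { [E → . Y D], [E → . c], [E → . num D], [E' → . E], [Y → . c] }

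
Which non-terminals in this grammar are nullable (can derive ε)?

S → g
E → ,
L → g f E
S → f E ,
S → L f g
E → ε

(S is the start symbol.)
{ 'E' }

ε-productions: E → ε
So E is immediately nullable.
No further non-terminal can be added: every production for the remaining non-terminals contains a terminal or a non-nullable non-terminal.
Nullable = { 'E' }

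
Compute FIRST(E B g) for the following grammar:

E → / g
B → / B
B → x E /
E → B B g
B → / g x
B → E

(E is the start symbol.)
{ '/', 'x' }

FIRST sets of the non-terminals involved (from the grammar, by fixed-point iteration):
  FIRST(E) = { '/', 'x' }

To compute FIRST(E B g), process the symbols left to right:
Symbol E is a non-terminal. Add FIRST(E) \ {ε} = { '/', 'x' }
E is not nullable (ε ∉ FIRST(E)), so stop here.
FIRST(E B g) = { '/', 'x' }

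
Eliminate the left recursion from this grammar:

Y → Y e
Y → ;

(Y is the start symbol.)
Y is directly left-recursive. The standard transformation for
  A → A α₁ | ... | A α_m | β₁ | ... | β_n
is
  A  → β₁ A' | ... | β_n A'
  A' → α₁ A' | ... | α_m A' | ε

Y → ; becomes Y → ; Y'
Y → Y e becomes Y' → e Y'
Add Y' → ε

Resulting grammar:
Y → ; Y'
Y' → e Y'
Y' → ε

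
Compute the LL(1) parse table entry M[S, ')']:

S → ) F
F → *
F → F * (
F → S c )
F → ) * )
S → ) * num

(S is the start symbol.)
S → ) F, S → ) * num

To find M[S, ')'], we find productions for S where ')' is in the predict set (PREDICT(N → α) = (FIRST(α) \ {ε}) ∪ (FOLLOW(N) if α ⇒* ε)).

S → ) F: PREDICT = { ')' }
  ')' is in predict set, so this production goes in M[S, ')']
S → ) * num: PREDICT = { ')' }
  ')' is in predict set, so this production goes in M[S, ')']

M[S, ')'] = S → ) F, S → ) * num  (a multiply-defined cell — the grammar is not LL(1))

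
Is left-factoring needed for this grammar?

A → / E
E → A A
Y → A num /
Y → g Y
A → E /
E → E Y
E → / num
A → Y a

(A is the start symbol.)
Left-factoring is needed when two productions for the same non-terminal
share a common prefix on the right-hand side.

Productions for A:
  A → / E
  A → E /
  A → Y a
Productions for E:
  E → A A
  E → E Y
  E → / num
Productions for Y:
  Y → A num /
  Y → g Y

No common prefixes found.

Answer: No, left-factoring is not needed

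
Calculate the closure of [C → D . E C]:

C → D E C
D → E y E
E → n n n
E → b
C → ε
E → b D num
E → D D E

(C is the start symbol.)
Start with: [C → D . E C]
  [C → D . E C] has the dot before E: add [E → . n n n], [E → . b], [E → . b D num], [E → . D D E]
  [E → . D D E] has the dot before D: add [D → . E y E]
No further items can be added.

CLOSURE = { [C → D . E C], [D → . E y E], [E → . D D E], [E → . b D num], [E → . b], [E → . n n n] }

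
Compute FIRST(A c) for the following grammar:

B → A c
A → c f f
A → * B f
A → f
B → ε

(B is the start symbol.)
{ '*', 'c', 'f' }

FIRST sets of the non-terminals involved (from the grammar, by fixed-point iteration):
  FIRST(A) = { '*', 'c', 'f' }

To compute FIRST(A c), process the symbols left to right:
Symbol A is a non-terminal. Add FIRST(A) \ {ε} = { '*', 'c', 'f' }
A is not nullable (ε ∉ FIRST(A)), so stop here.
FIRST(A c) = { '*', 'c', 'f' }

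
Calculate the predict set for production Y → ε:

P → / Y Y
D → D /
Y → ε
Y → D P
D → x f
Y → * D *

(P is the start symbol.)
PREDICT(Y → ε) = (FIRST(RHS) \ {ε}) ∪ (FOLLOW(Y) if ε ∈ FIRST(RHS), i.e. RHS ⇒* ε)
The right-hand side is ε (FIRST(ε) = { ε }), so the predict set is FOLLOW(Y) = { $, '*', 'x' }
PREDICT(Y → ε) = { $, '*', 'x' }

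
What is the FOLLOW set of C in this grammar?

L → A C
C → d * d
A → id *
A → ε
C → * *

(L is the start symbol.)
In L → A C: C is at the end, add FOLLOW(L)

The FOLLOW sets referred to above (computed the same way, to a fixed point):
  FOLLOW(L) = { $ }

Taking the union: FOLLOW(C) = { $ }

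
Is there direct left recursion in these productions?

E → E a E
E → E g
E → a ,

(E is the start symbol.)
Yes, E is left-recursive

E → E a E: LEFT RECURSIVE (starts with E)
E → E g: LEFT RECURSIVE (starts with E)
E → a ,: starts with a

The grammar has direct left recursion on: E.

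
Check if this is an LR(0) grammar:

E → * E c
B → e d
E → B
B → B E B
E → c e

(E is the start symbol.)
No. Shift-reduce conflict between [E → B .] and [B → . e d]

A grammar is LR(0) if no state in the canonical LR(0) collection has:
  - both a shift item (dot before a terminal) and a complete item (shift-reduce conflict), or
  - two or more complete items (reduce-reduce conflict; the accept item [E' → E .] counts as a complete item here).

Augment with E' → E and build the canonical LR(0) collection (I0 = CLOSURE({[E' → . E]}), then GOTO on every symbol after a dot until no new states appear). It has 12 states:
  I0: { [B → . B E B], [B → . e d], [E → . * E c], [E → . B], [E → . c e], [E' → . E] }  — shift
  I1: { [B → . B E B], [B → . e d], [E → * . E c], [E → . * E c], [E → . B], [E → . c e] }  — shift
  I2: { [B → . B E B], [B → . e d], [B → B . E B], [E → . * E c], [E → . B], [E → . c e], [E → B .] }  — shift, reduce
  I3: { [E' → E .] }  — accept
  I4: { [E → c . e] }  — shift
  I5: { [B → e . d] }  — shift
  I6: { [B → e d .] }  — reduce
  I7: { [E → c e .] }  — reduce
  I8: { [B → . B E B], [B → . e d], [B → B E . B] }  — shift
  I9: { [B → . B E B], [B → . e d], [B → B . E B], [B → B E B .], [E → . * E c], [E → . B], [E → . c e] }  — shift, reduce
  I10: { [E → * E . c] }  — shift
  I11: { [E → * E c .] }  — reduce

Conflict in state I2:
  Shift-reduce conflict between [E → B .] and [B → . e d]
So the grammar is NOT LR(0).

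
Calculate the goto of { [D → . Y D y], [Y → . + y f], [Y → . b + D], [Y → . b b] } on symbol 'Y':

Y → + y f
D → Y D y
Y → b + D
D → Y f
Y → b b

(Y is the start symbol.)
{ [D → . Y D y], [D → . Y f], [D → Y . D y], [Y → . + y f], [Y → . b + D], [Y → . b b] }

GOTO(I, 'Y') = CLOSURE({ [A → αX.β] : [A → α.Xβ] ∈ I, X = 'Y' })

Items with dot before 'Y', with the dot advanced:
  [D → . Y D y] → [D → Y . D y]
Closure of the advanced items:
  [D → Y . D y] has the dot before D: add [D → . Y D y], [D → . Y f]
  [D → . Y D y] has the dot before Y: add [Y → . + y f], [Y → . b + D], [Y → . b b]

GOTO = { [D → . Y D y], [D → . Y f], [D → Y . D y], [Y → . + y f], [Y → . b + D], [Y → . b b] }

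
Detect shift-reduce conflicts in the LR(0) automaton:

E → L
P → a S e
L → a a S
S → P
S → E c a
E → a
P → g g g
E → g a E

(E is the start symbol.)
Yes — I3: [E → a .] vs [L → a . a S]; I11: [E → a .] vs [E → . a]; I16: [E → a .] vs [E → . a]; I17: [L → a a S .] vs [P → a S . e]

A shift-reduce conflict occurs when an LR(0) state has both:
  - a complete (reduce) item [A → α .] (dot at the end), and
  - a shift item [B → β . c γ] (dot before a terminal).

Augment with E' → E and build the canonical LR(0) collection (I0 = CLOSURE({[E' → . E]}), then GOTO on every symbol after a dot until no new states appear). It has 21 states:
  I0: { [E → . L], [E → . a], [E → . g a E], [E' → . E], [L → . a a S] }  — shift
  I1: { [E' → E .] }  — accept
  I2: { [E → L .] }  — reduce
  I3: { [E → a .], [L → a . a S] }  — shift, reduce
  I4: { [E → g . a E] }  — shift
  I5: { [E → . L], [E → . a], [E → . g a E], [E → g a . E], [L → . a a S] }  — shift
  I6: { [E → g a E .] }  — reduce
  I7: { [E → . L], [E → . a], [E → . g a E], [L → . a a S], [L → a a . S], [P → . a S e], [P → . g g g], [S → . E c a], [S → . P] }  — shift
  I8: { [S → E . c a] }  — shift
  I9: { [S → P .] }  — reduce
  I10: { [L → a a S .] }  — reduce
  I11: { [E → . L], [E → . a], [E → . g a E], [E → a .], [L → . a a S], [L → a . a S], [P → . a S e], [P → . g g g], [P → a . S e], [S → . E c a], [S → . P] }  — shift, reduce
  I12: { [E → g . a E], [P → g . g g] }  — shift
  I13: { [P → g g . g] }  — shift
  I14: { [P → g g g .] }  — reduce
  I15: { [P → a S . e] }  — shift
  I16: { [E → . L], [E → . a], [E → . g a E], [E → a .], [L → . a a S], [L → a . a S], [L → a a . S], [P → . a S e], [P → . g g g], [P → a . S e], [S → . E c a], [S → . P] }  — shift, reduce
  I17: { [L → a a S .], [P → a S . e] }  — shift, reduce
  I18: { [P → a S e .] }  — reduce
  I19: { [S → E c . a] }  — shift
  I20: { [S → E c a .] }  — reduce

I3 contains reduce item [E → a .] and shift item [L → a . a S] — shift-reduce conflict.
I11 contains reduce item [E → a .] and shift items [E → . a], [E → . g a E], [L → . a a S], [L → a . a S], [P → . a S e], [P → . g g g] — shift-reduce conflict.
I16 contains reduce item [E → a .] and shift items [E → . a], [E → . g a E], [L → . a a S], [L → a . a S], [P → . a S e], [P → . g g g] — shift-reduce conflict.
I17 contains reduce item [L → a a S .] and shift item [P → a S . e] — shift-reduce conflict.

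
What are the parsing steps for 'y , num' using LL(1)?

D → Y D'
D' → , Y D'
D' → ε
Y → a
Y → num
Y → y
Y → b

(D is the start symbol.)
LL(1) parsing maintains a stack (initially the start symbol over $) and the input. At each step: if the stack top is a terminal, match it against the current input token; if it is a non-terminal N, replace it with the RHS of M[N, lookahead] (the unique production whose predict set contains the lookahead).

Stack is shown with the top on the left.

Stack     Input      Action
---------------------------
D $       y , num $  output D → Y D'
Y D' $    y , num $  output Y → y
y D' $    y , num $  match 'y'
D' $      , num $    output D' → , Y D'
, Y D' $  , num $    match ','
Y D' $    num $      output Y → num
num D' $  num $      match 'num'
D' $      $          output D' → ε
$         $          accept

The string is accepted.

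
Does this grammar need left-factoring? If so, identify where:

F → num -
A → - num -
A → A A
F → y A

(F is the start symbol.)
No, left-factoring is not needed

Left-factoring is needed when two productions for the same non-terminal
share a common prefix on the right-hand side.

Productions for F:
  F → num -
  F → y A
Productions for A:
  A → - num -
  A → A A

No common prefixes found.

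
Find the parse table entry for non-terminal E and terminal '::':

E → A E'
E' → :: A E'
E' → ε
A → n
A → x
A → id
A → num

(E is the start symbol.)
Empty (error entry)

To find M[E, '::'], we find productions for E where '::' is in the predict set (PREDICT(N → α) = (FIRST(α) \ {ε}) ∪ (FOLLOW(N) if α ⇒* ε)).

Relevant sets:
  FIRST(A) = { 'id', 'n', 'num', 'x' }

E → A E': PREDICT = { 'id', 'n', 'num', 'x' }

M[E, '::'] is empty (no production applies)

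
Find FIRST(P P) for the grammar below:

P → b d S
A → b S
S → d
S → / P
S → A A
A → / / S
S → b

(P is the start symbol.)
FIRST sets of the non-terminals involved (from the grammar, by fixed-point iteration):
  FIRST(P) = { 'b' }

To compute FIRST(P P), process the symbols left to right:
Symbol P is a non-terminal. Add FIRST(P) \ {ε} = { 'b' }
P is not nullable (ε ∉ FIRST(P)), so stop here.
FIRST(P P) = { 'b' }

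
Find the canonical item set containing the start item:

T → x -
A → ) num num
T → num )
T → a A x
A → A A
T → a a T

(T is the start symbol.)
{ [T → . a A x], [T → . a a T], [T → . num )], [T → . x -], [T' → . T] }

First, augment the grammar with T' → T
I₀ = CLOSURE({ [T' → . T] }):
  [T' → . T] has the dot before T: add [T → . x -], [T → . num )], [T → . a A x], [T → . a a T]
No further items can be added.

I₀ = { [T → . a A x], [T → . a a T], [T → . num )], [T → . x -], [T' → . T] }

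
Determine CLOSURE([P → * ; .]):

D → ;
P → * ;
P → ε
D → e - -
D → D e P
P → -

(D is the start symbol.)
{ [P → * ; .] }

To compute CLOSURE, for each item [A → α.Bβ] where B is a non-terminal, add [B → .γ] for all productions B → γ; repeat for the newly added items until nothing changes.

Start with: [P → * ; .]
The dot is at the end, so nothing is added.

CLOSURE = { [P → * ; .] }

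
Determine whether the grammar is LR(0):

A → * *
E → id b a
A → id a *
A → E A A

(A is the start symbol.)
Augment with A' → A and build the canonical LR(0) collection (I0 = CLOSURE({[A' → . A]}), then GOTO on every symbol after a dot until no new states appear). It has 12 states:
  I0: { [A → . * *], [A → . E A A], [A → . id a *], [A' → . A], [E → . id b a] }  — shift
  I1: { [A → * . *] }  — shift
  I2: { [A' → A .] }  — accept
  I3: { [A → . * *], [A → . E A A], [A → . id a *], [A → E . A A], [E → . id b a] }  — shift
  I4: { [A → id . a *], [E → id . b a] }  — shift
  I5: { [A → id a . *] }  — shift
  I6: { [E → id b . a] }  — shift
  I7: { [E → id b a .] }  — reduce
  I8: { [A → id a * .] }  — reduce
  I9: { [A → . * *], [A → . E A A], [A → . id a *], [A → E A . A], [E → . id b a] }  — shift
  I10: { [A → E A A .] }  — reduce
  I11: { [A → * * .] }  — reduce

Every state is either a pure shift/goto state or contains exactly one complete item and nothing to shift — no conflicts. The grammar is LR(0).

Answer: Yes, the grammar is LR(0)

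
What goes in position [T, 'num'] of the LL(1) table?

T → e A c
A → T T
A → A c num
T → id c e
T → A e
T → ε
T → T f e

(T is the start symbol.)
Empty (error entry)

To find M[T, 'num'], we find productions for T where 'num' is in the predict set (PREDICT(N → α) = (FIRST(α) \ {ε}) ∪ (FOLLOW(N) if α ⇒* ε)).

Relevant sets:
  FIRST(A) = { 'c', 'e', 'f', 'id', ε }
  FIRST(T) = { 'c', 'e', 'f', 'id', ε }
  FOLLOW(T) = { $, 'c', 'e', 'f', 'id' }

T → e A c: PREDICT = { 'e' }
T → id c e: PREDICT = { 'id' }
T → A e: PREDICT = { 'c', 'e', 'f', 'id' }
T → ε: PREDICT = { $, 'c', 'e', 'f', 'id' }
T → T f e: PREDICT = { 'c', 'e', 'f', 'id' }

M[T, 'num'] is empty (no production applies)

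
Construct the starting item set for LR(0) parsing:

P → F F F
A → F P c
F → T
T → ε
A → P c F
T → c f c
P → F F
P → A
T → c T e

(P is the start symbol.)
{ [A → . F P c], [A → . P c F], [F → . T], [P → . A], [P → . F F F], [P → . F F], [P' → . P], [T → . c T e], [T → . c f c], [T → .] }

First, augment the grammar with P' → P
I₀ = CLOSURE({ [P' → . P] }):
  [P' → . P] has the dot before P: add [P → . F F F], [P → . F F], [P → . A]
  [P → . F F F] has the dot before F: add [F → . T]
  [P → . A] has the dot before A: add [A → . F P c], [A → . P c F]
  [F → . T] has the dot before T: add [T → .], [T → . c f c], [T → . c T e]
No further items can be added.

I₀ = { [A → . F P c], [A → . P c F], [F → . T], [P → . A], [P → . F F F], [P → . F F], [P' → . P], [T → . c T e], [T → . c f c], [T → .] }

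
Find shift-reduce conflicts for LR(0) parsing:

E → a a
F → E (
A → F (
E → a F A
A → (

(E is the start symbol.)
Yes — I5: [E → a a .] vs [E → . a F A]

A shift-reduce conflict occurs when an LR(0) state has both:
  - a complete (reduce) item [A → α .] (dot at the end), and
  - a shift item [B → β . c γ] (dot before a terminal).

Augment with E' → E and build the canonical LR(0) collection (I0 = CLOSURE({[E' → . E]}), then GOTO on every symbol after a dot until no new states appear). It has 11 states:
  I0: { [E → . a F A], [E → . a a], [E' → . E] }  — shift
  I1: { [E' → E .] }  — accept
  I2: { [E → . a F A], [E → . a a], [E → a . F A], [E → a . a], [F → . E (] }  — shift
  I3: { [F → E . (] }  — shift
  I4: { [A → . (], [A → . F (], [E → . a F A], [E → . a a], [E → a F . A], [F → . E (] }  — shift
  I5: { [E → . a F A], [E → . a a], [E → a . F A], [E → a . a], [E → a a .], [F → . E (] }  — shift, reduce
  I6: { [A → ( .] }  — reduce
  I7: { [E → a F A .] }  — reduce
  I8: { [A → F . (] }  — shift
  I9: { [A → F ( .] }  — reduce
  I10: { [F → E ( .] }  — reduce

I5 contains reduce item [E → a a .] and shift items [E → . a F A], [E → . a a], [E → a . a] — shift-reduce conflict.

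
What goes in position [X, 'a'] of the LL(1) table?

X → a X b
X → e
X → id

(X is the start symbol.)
To find M[X, 'a'], we find productions for X where 'a' is in the predict set (PREDICT(N → α) = (FIRST(α) \ {ε}) ∪ (FOLLOW(N) if α ⇒* ε)).

X → a X b: PREDICT = { 'a' }
  'a' is in predict set, so this production goes in M[X, 'a']
X → e: PREDICT = { 'e' }
X → id: PREDICT = { 'id' }

M[X, 'a'] = X → a X b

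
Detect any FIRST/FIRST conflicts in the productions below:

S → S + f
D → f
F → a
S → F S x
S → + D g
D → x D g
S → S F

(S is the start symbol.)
A FIRST/FIRST conflict occurs when two productions N → α and N → β for the same non-terminal have FIRST(α) ∩ FIRST(β) ≠ ∅ (with ε ∈ FIRST of a nullable right-hand side, so two nullable alternatives also conflict).

FIRST sets of the non-terminals at (or reachable through a nullable prefix from) the front of some alternative:
  FIRST(S) = { '+', 'a' }
  FIRST(F) = { 'a' }

Productions for S:
  S → S + f: FIRST = { '+', 'a' }
  S → F S x: FIRST = { 'a' }
  S → + D g: FIRST = { '+' }
  S → S F: FIRST = { '+', 'a' }
Productions for D:
  D → f: FIRST = { 'f' }
  D → x D g: FIRST = { 'x' }
F has only one production, so no FIRST/FIRST conflict is possible there.

Conflict for S: S → S + f and S → F S x
  Overlap: { 'a' }
Conflict for S: S → S + f and S → + D g
  Overlap: { '+' }
Conflict for S: S → S + f and S → S F
  Overlap: { '+', 'a' }
Conflict for S: S → F S x and S → S F
  Overlap: { 'a' }
Conflict for S: S → + D g and S → S F
  Overlap: { '+' }

Answer: Yes. S → S '+' f / S → F S x on { 'a' }; S → S '+' f / S → '+' D g on { '+' }; S → S '+' f / S → S F on { '+', 'a' }; S → F S x / S → S F on { 'a' }; S → '+' D g / S → S F on { '+' }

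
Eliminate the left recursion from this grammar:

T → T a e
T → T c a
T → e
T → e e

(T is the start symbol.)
T → e T'
T → e e T'
T' → a e T'
T' → c a T'
T' → ε

T is directly left-recursive. The standard transformation for
  A → A α₁ | ... | A α_m | β₁ | ... | β_n
is
  A  → β₁ A' | ... | β_n A'
  A' → α₁ A' | ... | α_m A' | ε

T → e becomes T → e T'
T → e e becomes T → e e T'
T → T a e becomes T' → a e T'
T → T c a becomes T' → c a T'
Add T' → ε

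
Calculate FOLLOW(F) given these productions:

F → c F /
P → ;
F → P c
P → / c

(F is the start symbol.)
F is the start symbol, so $ ∈ FOLLOW(F).
In F → c F /: F is followed by '/', add FIRST('/') \ {ε} = { '/' }

Taking the union: FOLLOW(F) = { $, '/' }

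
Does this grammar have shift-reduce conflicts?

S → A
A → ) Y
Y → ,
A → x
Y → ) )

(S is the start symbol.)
No shift-reduce conflicts

A shift-reduce conflict occurs when an LR(0) state has both:
  - a complete (reduce) item [A → α .] (dot at the end), and
  - a shift item [B → β . c γ] (dot before a terminal).

Augment with S' → S and build the canonical LR(0) collection (I0 = CLOSURE({[S' → . S]}), then GOTO on every symbol after a dot until no new states appear). It has 9 states:
  I0: { [A → . ) Y], [A → . x], [S → . A], [S' → . S] }  — shift
  I1: { [A → ) . Y], [Y → . ) )], [Y → . ,] }  — shift
  I2: { [S → A .] }  — reduce
  I3: { [S' → S .] }  — accept
  I4: { [A → x .] }  — reduce
  I5: { [Y → ) . )] }  — shift
  I6: { [Y → , .] }  — reduce
  I7: { [A → ) Y .] }  — reduce
  I8: { [Y → ) ) .] }  — reduce

No state contains both a complete item and a shift item.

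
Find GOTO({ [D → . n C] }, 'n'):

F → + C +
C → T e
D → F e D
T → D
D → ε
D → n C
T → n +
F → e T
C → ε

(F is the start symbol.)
{ [C → . T e], [C → .], [D → . F e D], [D → . n C], [D → .], [D → n . C], [F → . + C +], [F → . e T], [T → . D], [T → . n +] }

GOTO(I, 'n') = CLOSURE({ [A → αX.β] : [A → α.Xβ] ∈ I, X = 'n' })

Items with dot before 'n', with the dot advanced:
  [D → . n C] → [D → n . C]
Closure of the advanced items:
  [D → n . C] has the dot before C: add [C → . T e], [C → .]
  [C → . T e] has the dot before T: add [T → . D], [T → . n +]
  [T → . D] has the dot before D: add [D → . F e D], [D → .], [D → . n C]
  [D → . F e D] has the dot before F: add [F → . + C +], [F → . e T]

GOTO = { [C → . T e], [C → .], [D → . F e D], [D → . n C], [D → .], [D → n . C], [F → . + C +], [F → . e T], [T → . D], [T → . n +] }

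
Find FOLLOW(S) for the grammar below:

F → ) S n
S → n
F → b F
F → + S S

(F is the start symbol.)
To compute FOLLOW(S), find every occurrence of S on a right-hand side N → α S β: add FIRST(β) \ {ε}, and if β is empty or nullable also add FOLLOW(N). Iterate to a fixed point.

In F → ) S n: S is followed by n, add FIRST(n) \ {ε} = { 'n' }
In F → + S S: S is followed by S, add FIRST(S) \ {ε} = { 'n' }
In F → + S S: S is at the end, add FOLLOW(F)

The FOLLOW sets referred to above (computed the same way, to a fixed point):
  FOLLOW(F) = { $ }

Taking the union: FOLLOW(S) = { $, 'n' }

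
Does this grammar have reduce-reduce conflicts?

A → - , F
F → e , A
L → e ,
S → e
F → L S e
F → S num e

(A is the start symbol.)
No reduce-reduce conflicts

A reduce-reduce conflict occurs when an LR(0) state has two complete items [A → α .] and [B → β .] — both call for a reduction, and with no lookahead the parser cannot choose between them.

Augment with A' → A and build the canonical LR(0) collection (I0 = CLOSURE({[A' → . A]}), then GOTO on every symbol after a dot until no new states appear). It has 15 states:
  I0: { [A → . - , F], [A' → . A] }  — shift
  I1: { [A → - . , F] }  — shift
  I2: { [A' → A .] }  — accept
  I3: { [A → - , . F], [F → . L S e], [F → . S num e], [F → . e , A], [L → . e ,], [S → . e] }  — shift
  I4: { [A → - , F .] }  — reduce
  I5: { [F → L . S e], [S → . e] }  — shift
  I6: { [F → S . num e] }  — shift
  I7: { [F → e . , A], [L → e . ,], [S → e .] }  — shift, reduce
  I8: { [A → . - , F], [F → e , . A], [L → e , .] }  — shift, reduce
  I9: { [F → e , A .] }  — reduce
  I10: { [F → S num . e] }  — shift
  I11: { [F → S num e .] }  — reduce
  I12: { [F → L S . e] }  — shift
  I13: { [S → e .] }  — reduce
  I14: { [F → L S e .] }  — reduce

No state contains more than one complete item.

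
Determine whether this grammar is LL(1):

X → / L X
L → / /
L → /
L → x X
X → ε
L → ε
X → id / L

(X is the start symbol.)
No. Predict set conflict for X: { '/' }

A grammar is LL(1) if for each non-terminal N with multiple productions, the predict sets of those productions are pairwise disjoint, where PREDICT(N → α) = (FIRST(α) \ {ε}) ∪ (FOLLOW(N) if α ⇒* ε).

Relevant sets:
  FOLLOW(X) = { $, '/', 'id' }
  FOLLOW(L) = { $, '/', 'id' }

For X:
  PREDICT(X → '/' L X) = { '/' }
  PREDICT(X → ε) = { $, '/', 'id' }
  PREDICT(X → id '/' L) = { 'id' }
For L:
  PREDICT(L → '/' '/') = { '/' }
  PREDICT(L → '/') = { '/' }
  PREDICT(L → x X) = { 'x' }
  PREDICT(L → ε) = { $, '/', 'id' }

Conflict found: Predict set conflict for X: { '/' }
The grammar is NOT LL(1).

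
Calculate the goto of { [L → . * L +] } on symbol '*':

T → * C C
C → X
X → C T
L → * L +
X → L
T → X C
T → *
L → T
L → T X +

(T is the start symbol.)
GOTO(I, '*') = CLOSURE({ [A → αX.β] : [A → α.Xβ] ∈ I, X = '*' })

Items with dot before '*', with the dot advanced:
  [L → . * L +] → [L → * . L +]
Closure of the advanced items:
  [L → * . L +] has the dot before L: add [L → . * L +], [L → . T], [L → . T X +]
  [L → . T] has the dot before T: add [T → . * C C], [T → . X C], [T → . *]
  [T → . X C] has the dot before X: add [X → . C T], [X → . L]
  [X → . C T] has the dot before C: add [C → . X]

GOTO = { [C → . X], [L → * . L +], [L → . * L +], [L → . T X +], [L → . T], [T → . * C C], [T → . *], [T → . X C], [X → . C T], [X → . L] }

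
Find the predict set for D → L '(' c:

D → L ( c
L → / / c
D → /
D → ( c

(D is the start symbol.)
{ '/' }

PREDICT(D → L '(' c) = (FIRST(RHS) \ {ε}) ∪ (FOLLOW(D) if ε ∈ FIRST(RHS), i.e. RHS ⇒* ε)
FIRST(L) = { '/' }
FIRST(L '(' c) = { '/' }
ε ∉ FIRST(L '(' c), so FOLLOW(D) is not added.
PREDICT(D → L '(' c) = { '/' }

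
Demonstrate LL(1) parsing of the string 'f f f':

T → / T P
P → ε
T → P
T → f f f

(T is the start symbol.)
LL(1) parsing maintains a stack (initially the start symbol over $) and the input. At each step: if the stack top is a terminal, match it against the current input token; if it is a non-terminal N, replace it with the RHS of M[N, lookahead] (the unique production whose predict set contains the lookahead).

Stack is shown with the top on the left.

Stack    Input    Action
------------------------
T $      f f f $  output T → f f f
f f f $  f f f $  match 'f'
f f $    f f $    match 'f'
f $      f $      match 'f'
$        $        accept

The string is accepted.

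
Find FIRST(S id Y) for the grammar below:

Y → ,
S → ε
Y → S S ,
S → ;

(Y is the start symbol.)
FIRST sets of the non-terminals involved (from the grammar, by fixed-point iteration):
  FIRST(S) = { ';', ε }

To compute FIRST(S id Y), process the symbols left to right:
Symbol S is a non-terminal. Add FIRST(S) \ {ε} = { ';' }
S is nullable (ε ∈ FIRST(S)), continue to the next symbol.
Symbol id is a terminal. Add 'id' and stop.
FIRST(S id Y) = { ';', 'id' }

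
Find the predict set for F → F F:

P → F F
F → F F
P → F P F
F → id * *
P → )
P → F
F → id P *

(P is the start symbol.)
PREDICT(F → F F) = (FIRST(RHS) \ {ε}) ∪ (FOLLOW(F) if ε ∈ FIRST(RHS), i.e. RHS ⇒* ε)
FIRST(F) = { 'id' }
FIRST(F F) = { 'id' }
ε ∉ FIRST(F F), so FOLLOW(F) is not added.
PREDICT(F → F F) = { 'id' }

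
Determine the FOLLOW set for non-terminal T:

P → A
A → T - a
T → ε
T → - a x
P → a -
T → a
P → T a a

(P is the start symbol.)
{ '-', 'a' }

To compute FOLLOW(T), find every occurrence of T on a right-hand side N → α T β: add FIRST(β) \ {ε}, and if β is empty or nullable also add FOLLOW(N). Iterate to a fixed point.

In A → T - a: T is followed by '-' a, add FIRST('-' a) \ {ε} = { '-' }
In P → T a a: T is followed by a a, add FIRST(a a) \ {ε} = { 'a' }

Taking the union: FOLLOW(T) = { '-', 'a' }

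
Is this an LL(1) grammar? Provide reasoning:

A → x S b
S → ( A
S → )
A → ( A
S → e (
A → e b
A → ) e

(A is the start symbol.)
Yes, the grammar is LL(1).

A grammar is LL(1) if for each non-terminal N with multiple productions, the predict sets of those productions are pairwise disjoint, where PREDICT(N → α) = (FIRST(α) \ {ε}) ∪ (FOLLOW(N) if α ⇒* ε).

For A:
  PREDICT(A → x S b) = { 'x' }
  PREDICT(A → '(' A) = { '(' }
  PREDICT(A → e b) = { 'e' }
  PREDICT(A → ')' e) = { ')' }
For S:
  PREDICT(S → '(' A) = { '(' }
  PREDICT(S → ')') = { ')' }
  PREDICT(S → e '(') = { 'e' }

All predict sets are disjoint. The grammar IS LL(1).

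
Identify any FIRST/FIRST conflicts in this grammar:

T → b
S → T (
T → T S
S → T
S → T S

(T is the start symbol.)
Yes. T → b / T → T S on { 'b' }; S → T '(' / S → T on { 'b' }; S → T '(' / S → T S on { 'b' }; S → T / S → T S on { 'b' }

A FIRST/FIRST conflict occurs when two productions N → α and N → β for the same non-terminal have FIRST(α) ∩ FIRST(β) ≠ ∅ (with ε ∈ FIRST of a nullable right-hand side, so two nullable alternatives also conflict).

FIRST sets of the non-terminals at (or reachable through a nullable prefix from) the front of some alternative:
  FIRST(T) = { 'b' }

Productions for T:
  T → b: FIRST = { 'b' }
  T → T S: FIRST = { 'b' }
Productions for S:
  S → T (: FIRST = { 'b' }
  S → T: FIRST = { 'b' }
  S → T S: FIRST = { 'b' }

Conflict for T: T → b and T → T S
  Overlap: { 'b' }
Conflict for S: S → T ( and S → T
  Overlap: { 'b' }
Conflict for S: S → T ( and S → T S
  Overlap: { 'b' }
Conflict for S: S → T and S → T S
  Overlap: { 'b' }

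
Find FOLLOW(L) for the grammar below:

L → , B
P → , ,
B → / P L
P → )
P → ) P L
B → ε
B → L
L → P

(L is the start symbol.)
L is the start symbol, so $ ∈ FOLLOW(L).
In B → / P L: L is at the end, add FOLLOW(B)
In P → ) P L: L is at the end, add FOLLOW(P)
In B → L: L is at the end, add FOLLOW(B)

The FOLLOW sets referred to above (computed the same way, to a fixed point):
  FOLLOW(B) = { $, ')', ',' }
  FOLLOW(P) = { $, ')', ',' }

Taking the union: FOLLOW(L) = { $, ')', ',' }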